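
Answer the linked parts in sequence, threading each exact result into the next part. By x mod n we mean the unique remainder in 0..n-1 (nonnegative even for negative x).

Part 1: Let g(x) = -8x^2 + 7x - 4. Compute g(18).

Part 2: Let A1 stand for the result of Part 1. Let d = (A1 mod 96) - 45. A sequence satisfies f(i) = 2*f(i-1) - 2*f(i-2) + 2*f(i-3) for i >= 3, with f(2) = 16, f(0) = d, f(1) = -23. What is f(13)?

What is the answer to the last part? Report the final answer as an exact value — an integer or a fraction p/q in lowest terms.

Part 1: -8*(18)^2 + 7*(18)^1 - 4 = (-2592) + (126) + (-4) = -2470; answer -2470
Part 2: A1 = -2470; d = -19; f(3) = 2*(16) - 2*(-23) + 2*(-19) = 40; iterating: f(3)=40, f(4)=2, f(5)=-44, f(6)=-12, f(7)=68, f(8)=72, f(9)=-16, f(10)=-40, f(11)=96, f(12)=240, f(13)=208; answer 208

208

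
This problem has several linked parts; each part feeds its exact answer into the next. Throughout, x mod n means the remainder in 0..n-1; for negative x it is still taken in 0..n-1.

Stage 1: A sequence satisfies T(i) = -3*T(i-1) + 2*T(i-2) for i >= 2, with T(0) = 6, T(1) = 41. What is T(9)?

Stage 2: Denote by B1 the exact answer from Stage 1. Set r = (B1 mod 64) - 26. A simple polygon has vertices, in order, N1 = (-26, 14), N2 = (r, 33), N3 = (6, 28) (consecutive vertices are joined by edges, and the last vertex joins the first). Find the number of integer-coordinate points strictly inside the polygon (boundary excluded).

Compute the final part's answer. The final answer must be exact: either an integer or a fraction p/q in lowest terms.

136

Stage 1: T(2) = -3*(41) + 2*(6) = -111; iterating: T(2)=-111, T(3)=415, T(4)=-1467, T(5)=5231, T(6)=-18627, T(7)=66343, T(8)=-236283, T(9)=841535; answer 841535
Stage 2: B1 = 841535; r = 37; cross terms: (-26*33 - 37*14)=-1376, (37*28 - 6*33)=838, (6*14 - -26*28)=812; twice the area = |274| = 274; area = 137; boundary points = 1 + 1 + 2 = 4; strictly interior points = area - boundary/2 + 1 = 136; answer 136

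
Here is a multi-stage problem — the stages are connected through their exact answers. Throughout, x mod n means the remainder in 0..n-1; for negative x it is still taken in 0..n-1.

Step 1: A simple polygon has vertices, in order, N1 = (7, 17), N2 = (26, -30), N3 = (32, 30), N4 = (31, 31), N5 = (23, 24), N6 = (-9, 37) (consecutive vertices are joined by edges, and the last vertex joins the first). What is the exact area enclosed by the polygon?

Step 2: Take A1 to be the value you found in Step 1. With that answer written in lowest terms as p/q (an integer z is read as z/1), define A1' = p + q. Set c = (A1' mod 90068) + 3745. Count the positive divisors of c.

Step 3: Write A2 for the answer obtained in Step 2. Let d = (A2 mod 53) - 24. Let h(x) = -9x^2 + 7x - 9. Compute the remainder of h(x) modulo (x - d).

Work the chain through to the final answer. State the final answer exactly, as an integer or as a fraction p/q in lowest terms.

-641

Step 1: cross terms: (7*-30 - 26*17)=-652, (26*30 - 32*-30)=1740, (32*31 - 31*30)=62, (31*24 - 23*31)=31, (23*37 - -9*24)=1067, (-9*17 - 7*37)=-412; twice the area = |1836| = 1836; area = 918; answer 918
Step 2: A1 = 918; threaded value p + q = 919; c = 4664; 4664 = 2^3 * 11 * 53; number of divisors = (3+1) * (1+1) * (1+1) = 16; answer 16
Step 3: A2 = 16; d = -8; remainder = value at the root: -9*(-8)^2 + 7*(-8)^1 - 9 = (-576) + (-56) + (-9) = -641; answer -641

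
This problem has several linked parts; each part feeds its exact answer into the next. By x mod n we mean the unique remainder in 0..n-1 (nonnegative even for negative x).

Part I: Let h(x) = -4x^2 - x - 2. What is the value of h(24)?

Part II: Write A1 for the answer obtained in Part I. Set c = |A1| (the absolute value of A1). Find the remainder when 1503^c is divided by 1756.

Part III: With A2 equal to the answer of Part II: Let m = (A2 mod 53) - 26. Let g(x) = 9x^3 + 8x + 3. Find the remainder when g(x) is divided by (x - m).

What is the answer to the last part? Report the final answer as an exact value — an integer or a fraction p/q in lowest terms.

9083

Part I: -4*(24)^2 - 1*(24)^1 - 2 = (-2304) + (-24) + (-2) = -2330; answer -2330
Part II: A1 = -2330; c = 2330; squarings mod 1756: 1503^1=1503, 1503^2=793, 1503^4=201, 1503^8=13, 1503^16=169, 1503^32=465, 1503^64=237, 1503^128=1733, 1503^256=529, 1503^512=637, 1503^1024=133, 1503^2048=129; 1503^2330 = 1503^2 * 1503^8 * 1503^16 * 1503^256 * 1503^2048 = 1361 (mod 1756); answer 1361
Part III: A2 = 1361; m = 10; remainder = value at the root: 9*(10)^3 + 8*(10)^1 + 3 = (9000) + (80) + (3) = 9083; answer 9083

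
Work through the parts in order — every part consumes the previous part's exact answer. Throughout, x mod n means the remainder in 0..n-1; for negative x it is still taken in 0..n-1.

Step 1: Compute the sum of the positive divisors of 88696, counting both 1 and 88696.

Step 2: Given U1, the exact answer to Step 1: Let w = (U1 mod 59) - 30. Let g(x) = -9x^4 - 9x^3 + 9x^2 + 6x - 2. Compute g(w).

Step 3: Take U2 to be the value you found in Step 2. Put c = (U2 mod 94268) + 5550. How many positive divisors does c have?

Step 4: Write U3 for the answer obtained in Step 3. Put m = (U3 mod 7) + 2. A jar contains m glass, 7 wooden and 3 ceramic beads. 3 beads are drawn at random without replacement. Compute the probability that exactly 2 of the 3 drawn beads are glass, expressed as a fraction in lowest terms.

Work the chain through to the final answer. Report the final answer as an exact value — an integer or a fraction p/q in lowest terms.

35/102

Step 1: 88696 = 2^3 * 11087; sigma = (1 + 2 + 4 + 8) * (1 + 11087) = 15 * 11088 = 166320; answer 166320
Step 2: U1 = 166320; w = 28; -9*(28)^4 - 9*(28)^3 + 9*(28)^2 + 6*(28)^1 - 2 = (-5531904) + (-197568) + (7056) + (168) + (-2) = -5722250; answer -5722250
Step 3: U2 = -5722250; c = 33648; 33648 = 2^4 * 3 * 701; number of divisors = (4+1) * (1+1) * (1+1) = 20; answer 20
Step 4: U3 = 20; m = 8; total draws C(18,3) = 816; favorable C(8,2)*C(10,1) = 280; P = 35/102; answer 35/102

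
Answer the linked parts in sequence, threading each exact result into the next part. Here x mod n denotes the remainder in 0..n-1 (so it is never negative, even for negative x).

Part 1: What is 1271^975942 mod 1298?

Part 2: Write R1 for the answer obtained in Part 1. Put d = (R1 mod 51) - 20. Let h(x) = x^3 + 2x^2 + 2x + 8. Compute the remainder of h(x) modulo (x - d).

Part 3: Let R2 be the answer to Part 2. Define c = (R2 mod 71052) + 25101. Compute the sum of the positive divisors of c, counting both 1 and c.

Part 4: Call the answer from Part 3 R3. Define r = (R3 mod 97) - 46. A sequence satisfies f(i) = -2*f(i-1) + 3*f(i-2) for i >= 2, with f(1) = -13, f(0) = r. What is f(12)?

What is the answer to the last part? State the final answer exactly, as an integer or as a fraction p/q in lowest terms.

1461458

Part 1: squarings mod 1298: 1271^1=1271, 1271^2=729, 1271^4=559, 1271^8=961, 1271^16=643, 1271^32=685, 1271^64=647, 1271^128=653, 1271^256=665, 1271^512=905, 1271^1024=1285, 1271^2048=169, 1271^4096=5, 1271^8192=25, 1271^16384=625, 1271^32768=1225, 1271^65536=137, 1271^131072=597, 1271^262144=757, 1271^524288=631; 1271^975942 = 1271^2 * 1271^4 * 1271^64 * 1271^1024 * 1271^8192 * 1271^16384 * 1271^32768 * 1271^131072 * 1271^262144 * 1271^524288 = 1169 (mod 1298); answer 1169
Part 2: R1 = 1169; d = 27; remainder = value at the root: 1*(27)^3 + 2*(27)^2 + 2*(27)^1 + 8 = (19683) + (1458) + (54) + (8) = 21203; answer 21203
Part 3: R2 = 21203; c = 46304; 46304 = 2^5 * 1447; sigma = (1 + 2 + 4 + 8 + 16 + 32) * (1 + 1447) = 63 * 1448 = 91224; answer 91224
Part 4: R3 = 91224; r = -2; f(2) = -2*(-13) + 3*(-2) = 20; iterating: f(2)=20, f(3)=-79, f(4)=218, f(5)=-673, f(6)=2000, f(7)=-6019, f(8)=18038, f(9)=-54133, f(10)=162380, f(11)=-487159, f(12)=1461458; answer 1461458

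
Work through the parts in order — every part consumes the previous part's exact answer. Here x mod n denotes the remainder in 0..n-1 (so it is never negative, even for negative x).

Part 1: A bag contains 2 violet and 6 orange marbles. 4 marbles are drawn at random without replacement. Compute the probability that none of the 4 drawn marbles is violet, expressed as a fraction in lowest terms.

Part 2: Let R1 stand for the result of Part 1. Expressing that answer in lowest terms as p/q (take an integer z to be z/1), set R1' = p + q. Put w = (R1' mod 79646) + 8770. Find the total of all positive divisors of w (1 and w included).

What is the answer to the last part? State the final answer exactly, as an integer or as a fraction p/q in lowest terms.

Part 1: total draws C(8,4) = 70; favorable C(6,4) = 15; P = 3/14; answer 3/14
Part 2: R1 = 3/14; threaded value p + q = 17; w = 8787; 8787 = 3 * 29 * 101; sigma = (1 + 3) * (1 + 29) * (1 + 101) = 4 * 30 * 102 = 12240; answer 12240

12240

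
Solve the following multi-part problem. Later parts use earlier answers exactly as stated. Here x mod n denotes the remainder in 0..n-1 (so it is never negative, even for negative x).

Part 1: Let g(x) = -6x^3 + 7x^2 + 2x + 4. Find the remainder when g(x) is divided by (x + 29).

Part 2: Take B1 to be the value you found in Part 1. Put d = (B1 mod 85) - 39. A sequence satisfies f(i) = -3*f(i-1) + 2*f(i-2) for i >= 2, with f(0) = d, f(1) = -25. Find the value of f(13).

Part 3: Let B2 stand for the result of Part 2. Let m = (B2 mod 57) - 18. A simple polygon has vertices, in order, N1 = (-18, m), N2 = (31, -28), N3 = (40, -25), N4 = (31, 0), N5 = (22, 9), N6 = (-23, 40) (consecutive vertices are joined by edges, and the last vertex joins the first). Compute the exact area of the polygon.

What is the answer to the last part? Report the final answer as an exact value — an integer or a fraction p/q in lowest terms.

1396

Part 1: remainder = value at the root: -6*(-29)^3 + 7*(-29)^2 + 2*(-29)^1 + 4 = (146334) + (5887) + (-58) + (4) = 152167; answer 152167
Part 2: B1 = 152167; d = -22; f(2) = -3*(-25) + 2*(-22) = 31; iterating: f(2)=31, f(3)=-143, f(4)=491, f(5)=-1759, f(6)=6259, f(7)=-22295, f(8)=79403, f(9)=-282799, f(10)=1007203, f(11)=-3587207, f(12)=12776027, f(13)=-45502495; answer -45502495
Part 3: B2 = -45502495; m = 17; cross terms: (-18*-28 - 31*17)=-23, (31*-25 - 40*-28)=345, (40*0 - 31*-25)=775, (31*9 - 22*0)=279, (22*40 - -23*9)=1087, (-23*17 - -18*40)=329; twice the area = |2792| = 2792; area = 1396; answer 1396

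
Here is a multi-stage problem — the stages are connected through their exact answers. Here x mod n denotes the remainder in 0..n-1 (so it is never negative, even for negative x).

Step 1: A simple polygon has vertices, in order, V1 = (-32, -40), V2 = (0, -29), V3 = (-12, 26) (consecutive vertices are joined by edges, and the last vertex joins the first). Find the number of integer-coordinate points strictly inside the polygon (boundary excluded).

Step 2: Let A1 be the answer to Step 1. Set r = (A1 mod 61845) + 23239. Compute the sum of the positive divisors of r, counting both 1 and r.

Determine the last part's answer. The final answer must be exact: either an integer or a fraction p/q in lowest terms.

45360

Step 1: cross terms: (-32*-29 - 0*-40)=928, (0*26 - -12*-29)=-348, (-12*-40 - -32*26)=1312; twice the area = |1892| = 1892; area = 946; boundary points = 1 + 1 + 2 = 4; strictly interior points = area - boundary/2 + 1 = 945; answer 945
Step 2: A1 = 945; r = 24184; 24184 = 2^3 * 3023; sigma = (1 + 2 + 4 + 8) * (1 + 3023) = 15 * 3024 = 45360; answer 45360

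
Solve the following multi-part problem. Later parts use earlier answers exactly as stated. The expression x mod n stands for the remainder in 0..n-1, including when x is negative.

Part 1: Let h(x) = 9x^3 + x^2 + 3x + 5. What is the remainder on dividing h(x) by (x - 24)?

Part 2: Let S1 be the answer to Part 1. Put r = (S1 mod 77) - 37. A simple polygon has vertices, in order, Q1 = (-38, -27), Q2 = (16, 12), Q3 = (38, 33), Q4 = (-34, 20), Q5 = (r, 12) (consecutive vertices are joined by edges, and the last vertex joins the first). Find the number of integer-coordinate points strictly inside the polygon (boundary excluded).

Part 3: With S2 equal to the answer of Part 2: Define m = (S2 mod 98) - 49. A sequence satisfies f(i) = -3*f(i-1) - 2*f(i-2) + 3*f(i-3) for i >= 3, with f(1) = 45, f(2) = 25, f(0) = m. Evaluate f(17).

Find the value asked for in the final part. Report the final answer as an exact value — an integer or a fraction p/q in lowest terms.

Part 1: remainder = value at the root: 9*(24)^3 + 1*(24)^2 + 3*(24)^1 + 5 = (124416) + (576) + (72) + (5) = 125069; answer 125069
Part 2: S1 = 125069; r = -16; cross terms: (-38*12 - 16*-27)=-24, (16*33 - 38*12)=72, (38*20 - -34*33)=1882, (-34*12 - -16*20)=-88, (-16*-27 - -38*12)=888; twice the area = |2730| = 2730; area = 1365; boundary points = 3 + 1 + 1 + 2 + 1 = 8; strictly interior points = area - boundary/2 + 1 = 1362; answer 1362
Part 3: S2 = 1362; m = 39; f(3) = -3*(25) - 2*(45) + 3*(39) = -48; iterating: f(3)=-48, f(4)=229, f(5)=-516, f(6)=946, f(7)=-1119, f(8)=-83, f(9)=5325, f(10)=-19166, f(11)=46599, f(12)=-85490, f(13)=105774, f(14)=-6545, f(15)=-448383, f(16)=1675561, f(17)=-4149552; answer -4149552

-4149552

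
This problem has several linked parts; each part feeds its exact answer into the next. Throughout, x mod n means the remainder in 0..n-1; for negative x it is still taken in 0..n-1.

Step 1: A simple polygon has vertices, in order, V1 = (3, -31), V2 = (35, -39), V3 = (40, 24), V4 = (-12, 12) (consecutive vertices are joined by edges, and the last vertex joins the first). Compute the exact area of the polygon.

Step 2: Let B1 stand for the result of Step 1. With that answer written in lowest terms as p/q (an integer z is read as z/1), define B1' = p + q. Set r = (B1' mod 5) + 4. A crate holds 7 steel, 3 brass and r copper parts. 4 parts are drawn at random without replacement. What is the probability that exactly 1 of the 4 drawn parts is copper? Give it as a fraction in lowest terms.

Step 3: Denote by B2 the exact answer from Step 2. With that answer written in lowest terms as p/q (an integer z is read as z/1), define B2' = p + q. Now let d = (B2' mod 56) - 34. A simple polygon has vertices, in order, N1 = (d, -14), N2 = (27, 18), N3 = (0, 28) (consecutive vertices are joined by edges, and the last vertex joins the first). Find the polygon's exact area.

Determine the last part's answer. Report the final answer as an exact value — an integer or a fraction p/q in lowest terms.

Step 1: cross terms: (3*-39 - 35*-31)=968, (35*24 - 40*-39)=2400, (40*12 - -12*24)=768, (-12*-31 - 3*12)=336; twice the area = |4472| = 4472; area = 2236; answer 2236
Step 2: B1 = 2236; threaded value p + q = 2237; r = 6; total draws C(16,4) = 1820; favorable C(6,1)*C(10,3) = 720; P = 36/91; answer 36/91
Step 3: B2 = 36/91; threaded value p + q = 127; d = -19; cross terms: (-19*18 - 27*-14)=36, (27*28 - 0*18)=756, (0*-14 - -19*28)=532; twice the area = |1324| = 1324; area = 662; answer 662

662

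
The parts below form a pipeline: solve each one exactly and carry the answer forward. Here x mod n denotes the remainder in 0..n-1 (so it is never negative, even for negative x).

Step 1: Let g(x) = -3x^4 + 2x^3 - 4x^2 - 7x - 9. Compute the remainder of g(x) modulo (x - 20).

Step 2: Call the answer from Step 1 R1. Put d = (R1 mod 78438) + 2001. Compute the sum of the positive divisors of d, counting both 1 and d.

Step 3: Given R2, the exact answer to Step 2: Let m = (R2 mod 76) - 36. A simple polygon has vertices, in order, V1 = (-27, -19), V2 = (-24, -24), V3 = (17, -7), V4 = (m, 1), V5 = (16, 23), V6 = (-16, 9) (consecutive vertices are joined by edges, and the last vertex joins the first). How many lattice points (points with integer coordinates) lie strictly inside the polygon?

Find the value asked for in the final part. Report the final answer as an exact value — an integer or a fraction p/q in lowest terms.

1331

Step 1: remainder = value at the root: -3*(20)^4 + 2*(20)^3 - 4*(20)^2 - 7*(20)^1 - 9 = (-480000) + (16000) + (-1600) + (-140) + (-9) = -465749; answer -465749
Step 2: R1 = -465749; d = 6880; 6880 = 2^5 * 5 * 43; sigma = (1 + 2 + 4 + 8 + 16 + 32) * (1 + 5) * (1 + 43) = 63 * 6 * 44 = 16632; answer 16632
Step 3: R2 = 16632; m = 28; cross terms: (-27*-24 - -24*-19)=192, (-24*-7 - 17*-24)=576, (17*1 - 28*-7)=213, (28*23 - 16*1)=628, (16*9 - -16*23)=512, (-16*-19 - -27*9)=547; twice the area = |2668| = 2668; area = 1334; boundary points = 1 + 1 + 1 + 2 + 2 + 1 = 8; strictly interior points = area - boundary/2 + 1 = 1331; answer 1331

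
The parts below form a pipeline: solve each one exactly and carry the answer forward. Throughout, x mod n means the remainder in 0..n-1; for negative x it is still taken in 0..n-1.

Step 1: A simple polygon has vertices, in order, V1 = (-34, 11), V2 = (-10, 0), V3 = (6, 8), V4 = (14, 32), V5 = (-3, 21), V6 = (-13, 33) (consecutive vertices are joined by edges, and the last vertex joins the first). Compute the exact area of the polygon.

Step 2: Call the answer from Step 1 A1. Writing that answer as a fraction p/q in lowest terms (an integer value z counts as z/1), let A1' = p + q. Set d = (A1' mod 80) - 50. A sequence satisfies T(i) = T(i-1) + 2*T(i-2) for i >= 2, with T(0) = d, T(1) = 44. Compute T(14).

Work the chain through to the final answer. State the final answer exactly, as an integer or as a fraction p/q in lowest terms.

Step 1: cross terms: (-34*0 - -10*11)=110, (-10*8 - 6*0)=-80, (6*32 - 14*8)=80, (14*21 - -3*32)=390, (-3*33 - -13*21)=174, (-13*11 - -34*33)=979; twice the area = |1653| = 1653; area = 1653/2; answer 1653/2
Step 2: A1 = 1653/2; threaded value p + q = 1655; d = 5; T(2) = 1*(44) + 2*(5) = 54; iterating: T(2)=54, T(3)=142, T(4)=250, T(5)=534, T(6)=1034, T(7)=2102, T(8)=4170, T(9)=8374, T(10)=16714, T(11)=33462, T(12)=66890, T(13)=133814, T(14)=267594; answer 267594

267594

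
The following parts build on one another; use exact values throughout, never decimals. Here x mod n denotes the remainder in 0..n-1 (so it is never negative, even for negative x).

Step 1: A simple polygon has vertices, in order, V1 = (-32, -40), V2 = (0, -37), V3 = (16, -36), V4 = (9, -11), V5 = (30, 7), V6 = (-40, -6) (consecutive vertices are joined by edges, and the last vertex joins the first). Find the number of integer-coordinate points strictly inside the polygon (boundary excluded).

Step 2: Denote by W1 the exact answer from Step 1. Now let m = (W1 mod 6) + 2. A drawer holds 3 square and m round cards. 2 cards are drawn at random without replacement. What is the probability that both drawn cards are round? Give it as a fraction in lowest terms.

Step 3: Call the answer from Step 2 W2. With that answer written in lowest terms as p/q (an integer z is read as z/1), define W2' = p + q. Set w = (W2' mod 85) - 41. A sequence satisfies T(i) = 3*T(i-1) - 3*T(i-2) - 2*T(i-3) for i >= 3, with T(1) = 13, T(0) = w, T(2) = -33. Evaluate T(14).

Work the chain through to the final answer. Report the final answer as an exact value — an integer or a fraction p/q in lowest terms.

-245877

Step 1: cross terms: (-32*-37 - 0*-40)=1184, (0*-36 - 16*-37)=592, (16*-11 - 9*-36)=148, (9*7 - 30*-11)=393, (30*-6 - -40*7)=100, (-40*-40 - -32*-6)=1408; twice the area = |3825| = 3825; area = 3825/2; boundary points = 1 + 1 + 1 + 3 + 1 + 2 = 9; strictly interior points = area - boundary/2 + 1 = 1909; answer 1909
Step 2: W1 = 1909; m = 3; total draws C(6,2) = 15; favorable C(3,2) = 3; P = 1/5; answer 1/5
Step 3: W2 = 1/5; threaded value p + q = 6; w = -35; T(3) = 3*(-33) - 3*(13) - 2*(-35) = -68; iterating: T(3)=-68, T(4)=-131, T(5)=-123, T(6)=160, T(7)=1111, T(8)=3099, T(9)=5644, T(10)=5413, T(11)=-6891, T(12)=-48200, T(13)=-134753, T(14)=-245877; answer -245877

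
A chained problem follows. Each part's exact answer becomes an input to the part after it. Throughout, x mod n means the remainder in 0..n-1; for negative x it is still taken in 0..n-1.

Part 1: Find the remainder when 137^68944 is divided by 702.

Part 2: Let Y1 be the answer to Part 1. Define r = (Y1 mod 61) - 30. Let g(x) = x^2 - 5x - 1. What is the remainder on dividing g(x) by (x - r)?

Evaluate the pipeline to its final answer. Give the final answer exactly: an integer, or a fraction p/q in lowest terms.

Part 1: squarings mod 702: 137^1=137, 137^2=517, 137^4=529, 137^8=445, 137^16=61, 137^32=211, 137^64=295, 137^128=679, 137^256=529, 137^512=445, 137^1024=61, 137^2048=211, 137^4096=295, 137^8192=679, 137^16384=529, 137^32768=445, 137^65536=61; 137^68944 = 137^16 * 137^64 * 137^256 * 137^1024 * 137^2048 * 137^65536 = 529 (mod 702); answer 529
Part 2: Y1 = 529; r = 11; remainder = value at the root: 1*(11)^2 - 5*(11)^1 - 1 = (121) + (-55) + (-1) = 65; answer 65

65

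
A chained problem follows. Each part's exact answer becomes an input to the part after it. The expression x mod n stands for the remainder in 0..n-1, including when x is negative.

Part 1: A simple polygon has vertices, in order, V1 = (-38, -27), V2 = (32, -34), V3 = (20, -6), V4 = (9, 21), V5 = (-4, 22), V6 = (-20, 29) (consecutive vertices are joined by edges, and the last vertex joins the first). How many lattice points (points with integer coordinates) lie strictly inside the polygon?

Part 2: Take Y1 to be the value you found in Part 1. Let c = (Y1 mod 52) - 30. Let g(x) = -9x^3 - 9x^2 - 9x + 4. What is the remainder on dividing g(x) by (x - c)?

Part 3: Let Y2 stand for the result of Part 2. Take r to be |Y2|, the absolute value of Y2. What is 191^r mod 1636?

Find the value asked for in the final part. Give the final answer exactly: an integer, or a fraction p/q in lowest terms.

Part 1: cross terms: (-38*-34 - 32*-27)=2156, (32*-6 - 20*-34)=488, (20*21 - 9*-6)=474, (9*22 - -4*21)=282, (-4*29 - -20*22)=324, (-20*-27 - -38*29)=1642; twice the area = |5366| = 5366; area = 2683; boundary points = 7 + 4 + 1 + 1 + 1 + 2 = 16; strictly interior points = area - boundary/2 + 1 = 2676; answer 2676
Part 2: Y1 = 2676; c = -6; remainder = value at the root: -9*(-6)^3 - 9*(-6)^2 - 9*(-6)^1 + 4 = (1944) + (-324) + (54) + (4) = 1678; answer 1678
Part 3: Y2 = 1678; r = 1678; squarings mod 1636: 191^1=191, 191^2=489, 191^4=265, 191^8=1513, 191^16=405, 191^32=425, 191^64=665, 191^128=505, 191^256=1445, 191^512=489, 191^1024=265; 191^1678 = 191^2 * 191^4 * 191^8 * 191^128 * 191^512 * 191^1024 = 81 (mod 1636); answer 81

81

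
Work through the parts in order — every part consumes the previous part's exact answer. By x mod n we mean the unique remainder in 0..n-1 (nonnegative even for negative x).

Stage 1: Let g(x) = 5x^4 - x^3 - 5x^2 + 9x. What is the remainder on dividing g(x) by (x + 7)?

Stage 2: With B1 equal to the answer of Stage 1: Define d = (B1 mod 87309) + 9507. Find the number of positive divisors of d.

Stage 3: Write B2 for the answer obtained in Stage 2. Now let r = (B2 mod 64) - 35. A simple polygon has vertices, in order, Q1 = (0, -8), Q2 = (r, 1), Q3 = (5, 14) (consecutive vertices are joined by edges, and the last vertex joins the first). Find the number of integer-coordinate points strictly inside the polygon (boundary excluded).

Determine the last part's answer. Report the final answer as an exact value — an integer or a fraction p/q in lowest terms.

Stage 1: remainder = value at the root: 5*(-7)^4 - 1*(-7)^3 - 5*(-7)^2 + 9*(-7)^1 = (12005) + (343) + (-245) + (-63) = 12040; answer 12040
Stage 2: B1 = 12040; d = 21547; 21547 = 29 * 743; number of divisors = (1+1) * (1+1) = 4; answer 4
Stage 3: B2 = 4; r = -31; cross terms: (0*1 - -31*-8)=-248, (-31*14 - 5*1)=-439, (5*-8 - 0*14)=-40; twice the area = |-727| = 727; area = 727/2; boundary points = 1 + 1 + 1 = 3; strictly interior points = area - boundary/2 + 1 = 363; answer 363

363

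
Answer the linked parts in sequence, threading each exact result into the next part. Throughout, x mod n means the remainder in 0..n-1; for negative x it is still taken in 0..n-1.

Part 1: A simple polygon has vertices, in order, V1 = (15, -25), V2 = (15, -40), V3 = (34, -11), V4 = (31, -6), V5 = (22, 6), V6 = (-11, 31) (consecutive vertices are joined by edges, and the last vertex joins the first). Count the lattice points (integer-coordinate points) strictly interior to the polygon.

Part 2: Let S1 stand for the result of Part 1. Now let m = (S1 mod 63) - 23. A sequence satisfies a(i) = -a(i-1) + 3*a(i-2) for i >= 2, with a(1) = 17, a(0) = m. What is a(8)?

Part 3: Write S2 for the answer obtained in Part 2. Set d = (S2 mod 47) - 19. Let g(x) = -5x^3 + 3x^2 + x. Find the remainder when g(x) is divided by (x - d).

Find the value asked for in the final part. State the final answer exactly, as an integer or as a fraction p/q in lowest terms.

35359

Part 1: cross terms: (15*-40 - 15*-25)=-225, (15*-11 - 34*-40)=1195, (34*-6 - 31*-11)=137, (31*6 - 22*-6)=318, (22*31 - -11*6)=748, (-11*-25 - 15*31)=-190; twice the area = |1983| = 1983; area = 1983/2; boundary points = 15 + 1 + 1 + 3 + 1 + 2 = 23; strictly interior points = area - boundary/2 + 1 = 981; answer 981
Part 2: S1 = 981; m = 13; a(2) = -1*(17) + 3*(13) = 22; iterating: a(2)=22, a(3)=29, a(4)=37, a(5)=50, a(6)=61, a(7)=89, a(8)=94; answer 94
Part 3: S2 = 94; d = -19; remainder = value at the root: -5*(-19)^3 + 3*(-19)^2 + 1*(-19)^1 = (34295) + (1083) + (-19) = 35359; answer 35359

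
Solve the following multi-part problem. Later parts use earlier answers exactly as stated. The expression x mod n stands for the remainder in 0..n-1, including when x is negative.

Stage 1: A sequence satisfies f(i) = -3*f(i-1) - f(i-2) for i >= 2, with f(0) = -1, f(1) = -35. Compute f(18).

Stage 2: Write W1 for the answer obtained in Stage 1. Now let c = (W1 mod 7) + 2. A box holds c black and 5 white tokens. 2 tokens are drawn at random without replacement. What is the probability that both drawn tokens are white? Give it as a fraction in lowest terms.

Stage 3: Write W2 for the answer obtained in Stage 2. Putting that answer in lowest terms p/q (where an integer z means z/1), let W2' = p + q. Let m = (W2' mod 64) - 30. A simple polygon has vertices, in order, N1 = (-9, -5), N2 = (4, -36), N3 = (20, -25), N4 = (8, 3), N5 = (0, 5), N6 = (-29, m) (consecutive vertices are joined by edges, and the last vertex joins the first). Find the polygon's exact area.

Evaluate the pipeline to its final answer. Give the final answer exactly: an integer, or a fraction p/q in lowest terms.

Stage 1: f(2) = -3*(-35) - 1*(-1) = 106; iterating: f(2)=106, f(3)=-283, f(4)=743, f(5)=-1946, f(6)=5095, f(7)=-13339, f(8)=34922, f(9)=-91427, f(10)=239359, f(11)=-626650, f(12)=1640591, f(13)=-4295123, f(14)=11244778, f(15)=-29439211, f(16)=77072855, f(17)=-201779354, f(18)=528265207; answer 528265207
Stage 2: W1 = 528265207; c = 3; total draws C(8,2) = 28; favorable C(5,2) = 10; P = 5/14; answer 5/14
Stage 3: W2 = 5/14; threaded value p + q = 19; m = -11; cross terms: (-9*-36 - 4*-5)=344, (4*-25 - 20*-36)=620, (20*3 - 8*-25)=260, (8*5 - 0*3)=40, (0*-11 - -29*5)=145, (-29*-5 - -9*-11)=46; twice the area = |1455| = 1455; area = 1455/2; answer 1455/2

1455/2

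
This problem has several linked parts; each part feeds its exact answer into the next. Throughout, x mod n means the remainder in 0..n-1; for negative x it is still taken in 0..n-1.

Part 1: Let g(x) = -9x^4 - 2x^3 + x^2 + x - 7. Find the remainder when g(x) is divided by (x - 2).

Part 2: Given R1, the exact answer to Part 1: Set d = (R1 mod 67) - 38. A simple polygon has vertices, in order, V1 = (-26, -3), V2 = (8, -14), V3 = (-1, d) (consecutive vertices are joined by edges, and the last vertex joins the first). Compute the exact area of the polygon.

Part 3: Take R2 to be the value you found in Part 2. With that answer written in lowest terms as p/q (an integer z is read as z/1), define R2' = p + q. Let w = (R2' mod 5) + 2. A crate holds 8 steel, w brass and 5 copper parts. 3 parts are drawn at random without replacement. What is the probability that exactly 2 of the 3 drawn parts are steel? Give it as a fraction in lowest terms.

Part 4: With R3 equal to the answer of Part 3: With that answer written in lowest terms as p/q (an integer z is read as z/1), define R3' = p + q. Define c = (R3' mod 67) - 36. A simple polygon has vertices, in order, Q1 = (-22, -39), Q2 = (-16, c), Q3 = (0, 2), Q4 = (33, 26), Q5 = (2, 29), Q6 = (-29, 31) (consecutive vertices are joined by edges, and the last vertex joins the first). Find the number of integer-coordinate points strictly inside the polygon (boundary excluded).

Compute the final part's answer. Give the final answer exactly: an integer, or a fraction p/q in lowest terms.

Part 1: remainder = value at the root: -9*(2)^4 - 2*(2)^3 + 1*(2)^2 + 1*(2)^1 - 7 = (-144) + (-16) + (4) + (2) + (-7) = -161; answer -161
Part 2: R1 = -161; d = 2; cross terms: (-26*-14 - 8*-3)=388, (8*2 - -1*-14)=2, (-1*-3 - -26*2)=55; twice the area = |445| = 445; area = 445/2; answer 445/2
Part 3: R2 = 445/2; threaded value p + q = 447; w = 4; total draws C(17,3) = 680; favorable C(8,2)*C(9,1) = 252; P = 63/170; answer 63/170
Part 4: R3 = 63/170; threaded value p + q = 233; c = -4; cross terms: (-22*-4 - -16*-39)=-536, (-16*2 - 0*-4)=-32, (0*26 - 33*2)=-66, (33*29 - 2*26)=905, (2*31 - -29*29)=903, (-29*-39 - -22*31)=1813; twice the area = |2987| = 2987; area = 2987/2; boundary points = 1 + 2 + 3 + 1 + 1 + 7 = 15; strictly interior points = area - boundary/2 + 1 = 1487; answer 1487

1487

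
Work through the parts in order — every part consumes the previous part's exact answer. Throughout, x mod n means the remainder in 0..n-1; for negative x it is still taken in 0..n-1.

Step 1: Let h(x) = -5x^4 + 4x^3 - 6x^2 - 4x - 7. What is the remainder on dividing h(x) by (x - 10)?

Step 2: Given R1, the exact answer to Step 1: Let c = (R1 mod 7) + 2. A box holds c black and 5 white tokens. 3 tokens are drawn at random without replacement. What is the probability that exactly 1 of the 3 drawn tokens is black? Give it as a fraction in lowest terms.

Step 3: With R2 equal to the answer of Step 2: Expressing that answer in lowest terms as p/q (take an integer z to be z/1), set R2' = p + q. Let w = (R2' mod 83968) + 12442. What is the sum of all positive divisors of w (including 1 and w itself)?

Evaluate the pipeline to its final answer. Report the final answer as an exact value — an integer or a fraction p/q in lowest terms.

Step 1: remainder = value at the root: -5*(10)^4 + 4*(10)^3 - 6*(10)^2 - 4*(10)^1 - 7 = (-50000) + (4000) + (-600) + (-40) + (-7) = -46647; answer -46647
Step 2: R1 = -46647; c = 3; total draws C(8,3) = 56; favorable C(3,1)*C(5,2) = 30; P = 15/28; answer 15/28
Step 3: R2 = 15/28; threaded value p + q = 43; w = 12485; 12485 = 5 * 11 * 227; sigma = (1 + 5) * (1 + 11) * (1 + 227) = 6 * 12 * 228 = 16416; answer 16416

16416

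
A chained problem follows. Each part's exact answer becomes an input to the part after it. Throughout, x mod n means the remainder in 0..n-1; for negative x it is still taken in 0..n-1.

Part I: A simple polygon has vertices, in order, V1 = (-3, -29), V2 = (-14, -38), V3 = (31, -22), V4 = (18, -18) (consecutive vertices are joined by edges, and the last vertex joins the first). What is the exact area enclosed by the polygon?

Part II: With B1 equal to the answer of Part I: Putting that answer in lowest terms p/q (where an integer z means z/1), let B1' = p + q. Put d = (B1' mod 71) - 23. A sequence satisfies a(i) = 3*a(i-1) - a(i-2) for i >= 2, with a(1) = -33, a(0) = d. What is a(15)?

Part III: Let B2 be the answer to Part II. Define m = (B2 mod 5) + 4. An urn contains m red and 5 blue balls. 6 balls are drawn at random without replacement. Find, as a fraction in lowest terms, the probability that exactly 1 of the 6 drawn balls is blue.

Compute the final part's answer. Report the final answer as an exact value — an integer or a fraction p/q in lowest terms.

Part I: cross terms: (-3*-38 - -14*-29)=-292, (-14*-22 - 31*-38)=1486, (31*-18 - 18*-22)=-162, (18*-29 - -3*-18)=-576; twice the area = |456| = 456; area = 228; answer 228
Part II: B1 = 228; threaded value p + q = 229; d = -7; a(2) = 3*(-33) - 1*(-7) = -92; iterating: a(2)=-92, a(3)=-243, a(4)=-637, a(5)=-1668, a(6)=-4367, a(7)=-11433, a(8)=-29932, a(9)=-78363, a(10)=-205157, a(11)=-537108, a(12)=-1406167, a(13)=-3681393, a(14)=-9638012, a(15)=-25232643; answer -25232643
Part III: B2 = -25232643; m = 6; total draws C(11,6) = 462; favorable C(5,1)*C(6,5) = 30; P = 5/77; answer 5/77

5/77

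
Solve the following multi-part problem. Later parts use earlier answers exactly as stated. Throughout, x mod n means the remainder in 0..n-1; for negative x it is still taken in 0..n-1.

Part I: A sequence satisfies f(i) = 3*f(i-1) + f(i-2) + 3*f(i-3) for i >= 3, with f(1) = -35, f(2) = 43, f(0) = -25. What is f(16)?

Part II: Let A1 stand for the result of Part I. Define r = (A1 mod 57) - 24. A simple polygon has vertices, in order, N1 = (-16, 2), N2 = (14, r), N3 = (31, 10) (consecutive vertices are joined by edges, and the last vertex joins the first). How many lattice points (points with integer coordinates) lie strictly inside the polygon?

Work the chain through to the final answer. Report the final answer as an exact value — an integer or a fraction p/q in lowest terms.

Part I: f(3) = 3*(43) + 1*(-35) + 3*(-25) = 19; iterating: f(3)=19, f(4)=-5, f(5)=133, f(6)=451, f(7)=1471, f(8)=5263, f(9)=18613, f(10)=65515, f(11)=230947, f(12)=814195, f(13)=2870077, f(14)=10117267, f(15)=35664463, f(16)=125720887; answer 125720887
Part II: A1 = 125720887; r = 10; cross terms: (-16*10 - 14*2)=-188, (14*10 - 31*10)=-170, (31*2 - -16*10)=222; twice the area = |-136| = 136; area = 68; boundary points = 2 + 17 + 1 = 20; strictly interior points = area - boundary/2 + 1 = 59; answer 59

59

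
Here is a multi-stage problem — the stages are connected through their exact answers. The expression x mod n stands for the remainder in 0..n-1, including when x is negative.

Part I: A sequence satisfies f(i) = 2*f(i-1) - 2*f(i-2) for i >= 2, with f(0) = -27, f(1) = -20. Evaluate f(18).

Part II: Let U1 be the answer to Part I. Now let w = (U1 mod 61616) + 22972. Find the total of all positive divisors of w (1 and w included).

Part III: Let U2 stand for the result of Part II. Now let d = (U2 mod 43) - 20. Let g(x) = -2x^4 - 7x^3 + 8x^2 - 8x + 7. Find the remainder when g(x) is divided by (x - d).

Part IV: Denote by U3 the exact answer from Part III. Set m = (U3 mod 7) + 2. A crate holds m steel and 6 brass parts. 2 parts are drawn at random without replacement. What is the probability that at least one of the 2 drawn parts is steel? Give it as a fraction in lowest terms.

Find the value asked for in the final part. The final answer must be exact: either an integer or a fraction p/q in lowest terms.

Part I: f(2) = 2*(-20) - 2*(-27) = 14; iterating: f(2)=14, f(3)=68, f(4)=108, f(5)=80, f(6)=-56, f(7)=-272, f(8)=-432, f(9)=-320, f(10)=224, f(11)=1088, f(12)=1728, f(13)=1280, f(14)=-896, f(15)=-4352, f(16)=-6912, f(17)=-5120, f(18)=3584; answer 3584
Part II: U1 = 3584; w = 26556; 26556 = 2^2 * 3 * 2213; sigma = (1 + 2 + 4) * (1 + 3) * (1 + 2213) = 7 * 4 * 2214 = 61992; answer 61992
Part III: U2 = 61992; d = 9; remainder = value at the root: -2*(9)^4 - 7*(9)^3 + 8*(9)^2 - 8*(9)^1 + 7 = (-13122) + (-5103) + (648) + (-72) + (7) = -17642; answer -17642
Part IV: U3 = -17642; m = 7; total draws C(13,2) = 78; complement C(6,2) = 15; favorable 78 - 15 = 63; P = 21/26; answer 21/26

21/26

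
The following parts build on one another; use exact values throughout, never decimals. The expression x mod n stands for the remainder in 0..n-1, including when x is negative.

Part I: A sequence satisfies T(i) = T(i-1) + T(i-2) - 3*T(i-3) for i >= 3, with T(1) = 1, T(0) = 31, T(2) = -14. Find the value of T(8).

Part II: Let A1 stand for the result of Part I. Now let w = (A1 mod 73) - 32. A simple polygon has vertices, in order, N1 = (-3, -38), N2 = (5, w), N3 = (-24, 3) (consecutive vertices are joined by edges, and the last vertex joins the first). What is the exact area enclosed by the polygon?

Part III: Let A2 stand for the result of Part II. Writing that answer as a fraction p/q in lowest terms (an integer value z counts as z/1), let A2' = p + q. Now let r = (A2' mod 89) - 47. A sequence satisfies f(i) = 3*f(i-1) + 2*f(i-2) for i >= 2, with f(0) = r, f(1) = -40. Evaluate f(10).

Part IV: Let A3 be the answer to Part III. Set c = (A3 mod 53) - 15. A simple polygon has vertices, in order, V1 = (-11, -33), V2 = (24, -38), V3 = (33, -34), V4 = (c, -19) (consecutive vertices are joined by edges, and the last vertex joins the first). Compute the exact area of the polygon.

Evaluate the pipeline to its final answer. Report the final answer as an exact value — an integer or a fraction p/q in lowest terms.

Part I: T(3) = 1*(-14) + 1*(1) - 3*(31) = -106; iterating: T(3)=-106, T(4)=-123, T(5)=-187, T(6)=8, T(7)=190, T(8)=759; answer 759
Part II: A1 = 759; w = -3; cross terms: (-3*-3 - 5*-38)=199, (5*3 - -24*-3)=-57, (-24*-38 - -3*3)=921; twice the area = |1063| = 1063; area = 1063/2; answer 1063/2
Part III: A2 = 1063/2; threaded value p + q = 1065; r = 39; f(2) = 3*(-40) + 2*(39) = -42; iterating: f(2)=-42, f(3)=-206, f(4)=-702, f(5)=-2518, f(6)=-8958, f(7)=-31910, f(8)=-113646, f(9)=-404758, f(10)=-1441566; answer -1441566
Part IV: A3 = -1441566; c = 19; cross terms: (-11*-38 - 24*-33)=1210, (24*-34 - 33*-38)=438, (33*-19 - 19*-34)=19, (19*-33 - -11*-19)=-836; twice the area = |831| = 831; area = 831/2; answer 831/2

831/2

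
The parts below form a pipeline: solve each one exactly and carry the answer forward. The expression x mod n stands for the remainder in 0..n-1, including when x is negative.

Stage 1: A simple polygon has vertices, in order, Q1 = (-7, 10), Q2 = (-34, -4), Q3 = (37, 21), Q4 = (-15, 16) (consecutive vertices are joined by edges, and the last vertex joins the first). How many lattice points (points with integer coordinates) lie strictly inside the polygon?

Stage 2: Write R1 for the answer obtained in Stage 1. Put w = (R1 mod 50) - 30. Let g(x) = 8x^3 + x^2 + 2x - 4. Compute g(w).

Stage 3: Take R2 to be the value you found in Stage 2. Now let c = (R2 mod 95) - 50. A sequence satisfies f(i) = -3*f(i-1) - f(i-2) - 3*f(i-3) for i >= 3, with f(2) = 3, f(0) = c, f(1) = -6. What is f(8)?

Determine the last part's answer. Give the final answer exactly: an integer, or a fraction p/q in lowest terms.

Stage 1: cross terms: (-7*-4 - -34*10)=368, (-34*21 - 37*-4)=-566, (37*16 - -15*21)=907, (-15*10 - -7*16)=-38; twice the area = |671| = 671; area = 671/2; boundary points = 1 + 1 + 1 + 2 = 5; strictly interior points = area - boundary/2 + 1 = 334; answer 334
Stage 2: R1 = 334; w = 4; 8*(4)^3 + 1*(4)^2 + 2*(4)^1 - 4 = (512) + (16) + (8) + (-4) = 532; answer 532
Stage 3: R2 = 532; c = 7; f(3) = -3*(3) - 1*(-6) - 3*(7) = -24; iterating: f(3)=-24, f(4)=87, f(5)=-246, f(6)=723, f(7)=-2184, f(8)=6567; answer 6567

6567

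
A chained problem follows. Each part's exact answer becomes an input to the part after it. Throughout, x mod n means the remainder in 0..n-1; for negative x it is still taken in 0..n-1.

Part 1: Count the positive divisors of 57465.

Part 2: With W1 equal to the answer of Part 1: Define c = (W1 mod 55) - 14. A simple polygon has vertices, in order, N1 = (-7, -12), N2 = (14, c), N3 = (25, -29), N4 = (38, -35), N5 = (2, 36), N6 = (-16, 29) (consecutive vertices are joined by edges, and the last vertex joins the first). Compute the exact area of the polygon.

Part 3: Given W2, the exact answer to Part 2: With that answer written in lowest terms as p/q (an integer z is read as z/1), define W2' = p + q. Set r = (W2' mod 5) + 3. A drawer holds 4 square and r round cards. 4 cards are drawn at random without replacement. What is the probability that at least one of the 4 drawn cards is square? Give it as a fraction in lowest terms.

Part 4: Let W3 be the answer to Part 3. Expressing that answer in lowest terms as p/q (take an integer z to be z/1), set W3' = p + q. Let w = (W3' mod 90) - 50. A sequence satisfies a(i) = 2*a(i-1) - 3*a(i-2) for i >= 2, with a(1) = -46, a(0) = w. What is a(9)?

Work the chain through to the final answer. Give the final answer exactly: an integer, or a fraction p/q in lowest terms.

Part 1: 57465 = 3^2 * 5 * 1277; number of divisors = (2+1) * (1+1) * (1+1) = 12; answer 12
Part 2: W1 = 12; c = -2; cross terms: (-7*-2 - 14*-12)=182, (14*-29 - 25*-2)=-356, (25*-35 - 38*-29)=227, (38*36 - 2*-35)=1438, (2*29 - -16*36)=634, (-16*-12 - -7*29)=395; twice the area = |2520| = 2520; area = 1260; answer 1260
Part 3: W2 = 1260; threaded value p + q = 1261; r = 4; total draws C(8,4) = 70; complement C(4,4) = 1; favorable 70 - 1 = 69; P = 69/70; answer 69/70
Part 4: W3 = 69/70; threaded value p + q = 139; w = -1; a(2) = 2*(-46) - 3*(-1) = -89; iterating: a(2)=-89, a(3)=-40, a(4)=187, a(5)=494, a(6)=427, a(7)=-628, a(8)=-2537, a(9)=-3190; answer -3190

-3190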